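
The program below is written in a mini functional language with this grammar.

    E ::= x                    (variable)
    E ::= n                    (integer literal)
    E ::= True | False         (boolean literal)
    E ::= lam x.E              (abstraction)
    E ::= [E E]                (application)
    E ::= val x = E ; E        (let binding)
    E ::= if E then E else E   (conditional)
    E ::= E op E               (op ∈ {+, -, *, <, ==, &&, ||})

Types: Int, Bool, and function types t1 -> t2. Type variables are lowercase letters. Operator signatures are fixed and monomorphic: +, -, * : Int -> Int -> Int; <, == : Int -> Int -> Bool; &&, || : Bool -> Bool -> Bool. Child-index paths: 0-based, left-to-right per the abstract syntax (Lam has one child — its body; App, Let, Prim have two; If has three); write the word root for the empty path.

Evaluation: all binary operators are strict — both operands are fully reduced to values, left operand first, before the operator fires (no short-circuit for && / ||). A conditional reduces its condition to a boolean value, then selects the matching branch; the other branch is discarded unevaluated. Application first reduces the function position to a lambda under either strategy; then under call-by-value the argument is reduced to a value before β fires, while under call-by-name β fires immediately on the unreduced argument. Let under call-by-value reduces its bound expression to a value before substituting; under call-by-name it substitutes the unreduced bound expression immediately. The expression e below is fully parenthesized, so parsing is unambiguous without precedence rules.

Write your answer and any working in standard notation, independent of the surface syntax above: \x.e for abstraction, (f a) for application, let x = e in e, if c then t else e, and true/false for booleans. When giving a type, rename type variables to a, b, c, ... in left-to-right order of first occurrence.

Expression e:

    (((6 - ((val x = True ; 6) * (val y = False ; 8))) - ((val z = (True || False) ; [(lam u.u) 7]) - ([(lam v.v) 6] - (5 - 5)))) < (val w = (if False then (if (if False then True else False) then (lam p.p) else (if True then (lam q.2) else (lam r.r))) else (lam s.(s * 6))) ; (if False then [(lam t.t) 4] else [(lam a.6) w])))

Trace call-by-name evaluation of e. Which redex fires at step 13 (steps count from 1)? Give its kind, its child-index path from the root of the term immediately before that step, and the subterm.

Trace:
step 0: (((6 - ((let x = true in 6) * (let y = false in 8))) - ((let z = (true || false) in ((\u.u) 7)) - (((\v.v) 6) - (5 - 5)))) < (let w = (if false then (if (if false then true else false) then (\p.p) else (if true then (\q.2) else (\r.r))) else (\s.(s * 6))) in (if false then ((\t.t) 4) else ((\a.6) w))))
step 1: [let@0.0.1.0] (((6 - (6 * (let y = false in 8))) - ((let z = (true || false) in ((\u.u) 7)) - (((\v.v) 6) - (5 - 5)))) < (let w = (if false then (if (if false then true else false) then (\p.p) else (if true then (\q.2) else (\r.r))) else (\s.(s * 6))) in (if false then ((\t.t) 4) else ((\a.6) w))))
step 2: [let@0.0.1.1] (((6 - (6 * 8)) - ((let z = (true || false) in ((\u.u) 7)) - (((\v.v) 6) - (5 - 5)))) < (let w = (if false then (if (if false then true else false) then (\p.p) else (if true then (\q.2) else (\r.r))) else (\s.(s * 6))) in (if false then ((\t.t) 4) else ((\a.6) w))))
step 3: [delta@0.0.1] (((6 - 48) - ((let z = (true || false) in ((\u.u) 7)) - (((\v.v) 6) - (5 - 5)))) < (let w = (if false then (if (if false then true else false) then (\p.p) else (if true then (\q.2) else (\r.r))) else (\s.(s * 6))) in (if false then ((\t.t) 4) else ((\a.6) w))))
step 4: [delta@0.0] ((-42 - ((let z = (true || false) in ((\u.u) 7)) - (((\v.v) 6) - (5 - 5)))) < (let w = (if false then (if (if false then true else false) then (\p.p) else (if true then (\q.2) else (\r.r))) else (\s.(s * 6))) in (if false then ((\t.t) 4) else ((\a.6) w))))
step 5: [let@0.1.0] ((-42 - (((\u.u) 7) - (((\v.v) 6) - (5 - 5)))) < (let w = (if false then (if (if false then true else false) then (\p.p) else (if true then (\q.2) else (\r.r))) else (\s.(s * 6))) in (if false then ((\t.t) 4) else ((\a.6) w))))
step 6: [beta@0.1.0] ((-42 - (7 - (((\v.v) 6) - (5 - 5)))) < (let w = (if false then (if (if false then true else false) then (\p.p) else (if true then (\q.2) else (\r.r))) else (\s.(s * 6))) in (if false then ((\t.t) 4) else ((\a.6) w))))
step 7: [beta@0.1.1.0] ((-42 - (7 - (6 - (5 - 5)))) < (let w = (if false then (if (if false then true else false) then (\p.p) else (if true then (\q.2) else (\r.r))) else (\s.(s * 6))) in (if false then ((\t.t) 4) else ((\a.6) w))))
step 8: [delta@0.1.1.1] ((-42 - (7 - (6 - 0))) < (let w = (if false then (if (if false then true else false) then (\p.p) else (if true then (\q.2) else (\r.r))) else (\s.(s * 6))) in (if false then ((\t.t) 4) else ((\a.6) w))))
step 9: [delta@0.1.1] ((-42 - (7 - 6)) < (let w = (if false then (if (if false then true else false) then (\p.p) else (if true then (\q.2) else (\r.r))) else (\s.(s * 6))) in (if false then ((\t.t) 4) else ((\a.6) w))))
step 10: [delta@0.1] ((-42 - 1) < (let w = (if false then (if (if false then true else false) then (\p.p) else (if true then (\q.2) else (\r.r))) else (\s.(s * 6))) in (if false then ((\t.t) 4) else ((\a.6) w))))
step 11: [delta@0] (-43 < (let w = (if false then (if (if false then true else false) then (\p.p) else (if true then (\q.2) else (\r.r))) else (\s.(s * 6))) in (if false then ((\t.t) 4) else ((\a.6) w))))
step 12: [let@1] (-43 < (if false then ((\t.t) 4) else ((\a.6) (if false then (if (if false then true else false) then (\p.p) else (if true then (\q.2) else (\r.r))) else (\s.(s * 6))))))
step 13: [if@1] (-43 < ((\a.6) (if false then (if (if false then true else false) then (\p.p) else (if true then (\q.2) else (\r.r))) else (\s.(s * 6)))))

Answer: if at 1 : (if false then ((\t.t) 4) else ((\a.6) (if false then (if (if false then true else false) then (\p.p) else (if true then (\q.2) else (\r.r))) else (\s.(s * 6)))))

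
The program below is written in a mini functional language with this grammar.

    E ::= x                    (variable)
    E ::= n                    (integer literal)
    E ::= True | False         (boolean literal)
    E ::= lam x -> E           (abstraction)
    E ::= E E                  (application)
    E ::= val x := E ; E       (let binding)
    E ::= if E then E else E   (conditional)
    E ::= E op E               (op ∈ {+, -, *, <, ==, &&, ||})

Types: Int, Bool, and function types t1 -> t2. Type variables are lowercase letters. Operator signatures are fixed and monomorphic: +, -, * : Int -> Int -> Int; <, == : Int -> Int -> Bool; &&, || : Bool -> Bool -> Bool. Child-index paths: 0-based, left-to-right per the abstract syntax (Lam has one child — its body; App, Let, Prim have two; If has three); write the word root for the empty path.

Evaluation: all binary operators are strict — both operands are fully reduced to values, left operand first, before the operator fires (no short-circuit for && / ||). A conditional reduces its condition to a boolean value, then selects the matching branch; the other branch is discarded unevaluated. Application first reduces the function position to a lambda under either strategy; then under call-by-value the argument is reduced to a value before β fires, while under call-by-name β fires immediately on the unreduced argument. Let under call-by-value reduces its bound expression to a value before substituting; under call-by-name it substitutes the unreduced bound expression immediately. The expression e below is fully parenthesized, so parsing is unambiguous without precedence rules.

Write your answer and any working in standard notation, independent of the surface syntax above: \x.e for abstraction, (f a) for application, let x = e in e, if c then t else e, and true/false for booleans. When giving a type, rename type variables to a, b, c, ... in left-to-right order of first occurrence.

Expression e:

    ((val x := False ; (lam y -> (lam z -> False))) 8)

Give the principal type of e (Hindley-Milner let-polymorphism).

Answer: a -> Bool

Working:
let x : Bool
\z._ : b -> Bool
\y._ : a -> b -> Bool
  unify a -> b -> Bool ~ Int -> c
  unify a ~ Int
  unify b -> Bool ~ c
_ _ : b -> Bool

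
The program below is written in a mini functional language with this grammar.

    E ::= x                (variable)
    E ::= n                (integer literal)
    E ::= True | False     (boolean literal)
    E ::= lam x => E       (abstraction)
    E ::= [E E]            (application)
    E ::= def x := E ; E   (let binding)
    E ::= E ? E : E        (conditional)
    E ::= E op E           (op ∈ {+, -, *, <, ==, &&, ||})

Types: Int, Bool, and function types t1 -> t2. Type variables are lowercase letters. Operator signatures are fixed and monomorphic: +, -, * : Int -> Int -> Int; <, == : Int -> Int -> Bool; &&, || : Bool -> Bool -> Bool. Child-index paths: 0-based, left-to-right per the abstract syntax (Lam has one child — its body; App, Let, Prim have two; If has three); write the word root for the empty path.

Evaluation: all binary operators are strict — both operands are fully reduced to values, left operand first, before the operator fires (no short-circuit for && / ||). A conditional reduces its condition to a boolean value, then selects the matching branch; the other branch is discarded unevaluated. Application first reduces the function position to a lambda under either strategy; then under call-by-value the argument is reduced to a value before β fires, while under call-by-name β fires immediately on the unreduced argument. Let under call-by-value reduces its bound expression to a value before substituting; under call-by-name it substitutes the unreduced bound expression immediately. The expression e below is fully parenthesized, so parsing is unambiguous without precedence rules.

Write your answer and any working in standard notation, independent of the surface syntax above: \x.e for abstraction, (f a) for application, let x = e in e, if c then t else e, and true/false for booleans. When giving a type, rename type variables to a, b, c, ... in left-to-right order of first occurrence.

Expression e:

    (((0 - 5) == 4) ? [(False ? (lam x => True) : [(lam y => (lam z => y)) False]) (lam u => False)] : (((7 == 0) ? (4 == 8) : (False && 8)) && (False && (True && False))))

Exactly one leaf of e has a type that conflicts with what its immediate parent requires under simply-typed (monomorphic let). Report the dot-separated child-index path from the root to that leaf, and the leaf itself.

Answer: 2.0.2.1 : 8

Working:
  unify Int ~ Int
  unify Int ~ Int
  unify Int ~ Int
  unify Int ~ Int
  unify Bool ~ Bool
  unify Bool ~ Bool
\x._ : a -> Bool
y : b
\z._ : c -> b
\y._ : b -> c -> b
  unify b -> c -> b ~ Bool -> d
  unify b ~ Bool
  unify c -> Bool ~ d
_ _ : c -> Bool
  unify a -> Bool ~ c -> Bool
  unify a ~ c
  unify Bool ~ Bool
\u._ : e -> Bool
  unify c -> Bool ~ (e -> Bool) -> f
  unify c ~ e -> Bool
  unify Bool ~ f
_ _ : Bool
  unify Int ~ Int
  unify Int ~ Int
  unify Bool ~ Bool
  unify Int ~ Int
  unify Int ~ Int
  unify Bool ~ Bool
  unify Int ~ Bool
  FAIL: mismatch Int ~ Bool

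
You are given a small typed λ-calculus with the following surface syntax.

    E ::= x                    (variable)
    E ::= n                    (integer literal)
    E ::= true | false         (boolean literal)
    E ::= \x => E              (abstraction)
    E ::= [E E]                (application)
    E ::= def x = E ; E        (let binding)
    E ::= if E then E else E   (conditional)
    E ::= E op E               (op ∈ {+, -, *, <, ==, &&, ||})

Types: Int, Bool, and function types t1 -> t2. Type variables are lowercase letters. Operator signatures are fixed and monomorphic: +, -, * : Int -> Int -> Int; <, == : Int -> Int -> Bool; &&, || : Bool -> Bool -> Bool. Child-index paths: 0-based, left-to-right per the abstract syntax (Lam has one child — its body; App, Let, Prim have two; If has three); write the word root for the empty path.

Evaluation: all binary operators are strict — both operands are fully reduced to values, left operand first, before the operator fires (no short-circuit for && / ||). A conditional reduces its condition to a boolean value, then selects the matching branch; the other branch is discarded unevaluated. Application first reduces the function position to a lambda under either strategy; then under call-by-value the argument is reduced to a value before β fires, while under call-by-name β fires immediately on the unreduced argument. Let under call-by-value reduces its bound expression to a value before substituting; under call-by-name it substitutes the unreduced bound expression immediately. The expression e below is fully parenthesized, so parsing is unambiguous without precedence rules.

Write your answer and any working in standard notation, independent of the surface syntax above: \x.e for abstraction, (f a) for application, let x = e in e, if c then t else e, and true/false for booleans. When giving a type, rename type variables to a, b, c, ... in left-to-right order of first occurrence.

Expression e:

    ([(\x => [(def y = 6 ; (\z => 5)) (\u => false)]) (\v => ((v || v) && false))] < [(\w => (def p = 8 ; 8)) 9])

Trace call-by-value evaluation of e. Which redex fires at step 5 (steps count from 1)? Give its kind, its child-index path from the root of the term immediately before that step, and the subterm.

Working:
step 0: (((\x.((let y = 6 in (\z.5)) (\u.false))) (\v.((v || v) && false))) < ((\w.(let p = 8 in 8)) 9))
step 1: [beta@0] (((let y = 6 in (\z.5)) (\u.false)) < ((\w.(let p = 8 in 8)) 9))
step 2: [let@0.0] (((\z.5) (\u.false)) < ((\w.(let p = 8 in 8)) 9))
step 3: [beta@0] (5 < ((\w.(let p = 8 in 8)) 9))
step 4: [beta@1] (5 < (let p = 8 in 8))
step 5: [let@1] (5 < 8)

Answer: let at 1 : (let p = 8 in 8)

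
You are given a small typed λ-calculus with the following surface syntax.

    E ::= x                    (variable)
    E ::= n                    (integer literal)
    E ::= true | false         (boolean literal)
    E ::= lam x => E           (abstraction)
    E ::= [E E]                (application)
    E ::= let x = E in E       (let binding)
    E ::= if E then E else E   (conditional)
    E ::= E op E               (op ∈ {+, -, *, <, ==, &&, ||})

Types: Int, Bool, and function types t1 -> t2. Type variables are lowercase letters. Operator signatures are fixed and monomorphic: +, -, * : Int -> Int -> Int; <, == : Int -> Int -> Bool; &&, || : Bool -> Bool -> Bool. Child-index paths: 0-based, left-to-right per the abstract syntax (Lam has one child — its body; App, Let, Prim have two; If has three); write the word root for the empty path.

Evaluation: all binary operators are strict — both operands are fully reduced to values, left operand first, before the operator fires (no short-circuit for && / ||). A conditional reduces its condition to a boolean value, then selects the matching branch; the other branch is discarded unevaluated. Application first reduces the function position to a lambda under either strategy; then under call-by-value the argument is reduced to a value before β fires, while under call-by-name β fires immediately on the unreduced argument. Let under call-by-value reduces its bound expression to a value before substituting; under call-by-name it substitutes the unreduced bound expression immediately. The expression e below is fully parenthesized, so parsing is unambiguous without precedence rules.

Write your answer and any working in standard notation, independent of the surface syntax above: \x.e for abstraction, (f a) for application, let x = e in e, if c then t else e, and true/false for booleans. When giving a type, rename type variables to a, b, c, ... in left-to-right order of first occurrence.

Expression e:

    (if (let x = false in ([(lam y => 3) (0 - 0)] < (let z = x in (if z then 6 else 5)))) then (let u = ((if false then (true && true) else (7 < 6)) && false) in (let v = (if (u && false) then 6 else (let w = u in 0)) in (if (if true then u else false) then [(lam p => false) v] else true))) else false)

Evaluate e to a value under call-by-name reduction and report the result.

Trace:
step 0: (if (let x = false in (((\y.3) (0 - 0)) < (let z = x in (if z then 6 else 5)))) then (let u = ((if false then (true && true) else (7 < 6)) && false) in (let v = (if (u && false) then 6 else (let w = u in 0)) in (if (if true then u else false) then ((\p.false) v) else true))) else false)
step 1: [let@0] (if (((\y.3) (0 - 0)) < (let z = false in (if z then 6 else 5))) then (let u = ((if false then (true && true) else (7 < 6)) && false) in (let v = (if (u && false) then 6 else (let w = u in 0)) in (if (if true then u else false) then ((\p.false) v) else true))) else false)
step 2: [beta@0.0] (if (3 < (let z = false in (if z then 6 else 5))) then (let u = ((if false then (true && true) else (7 < 6)) && false) in (let v = (if (u && false) then 6 else (let w = u in 0)) in (if (if true then u else false) then ((\p.false) v) else true))) else false)
step 3: [let@0.1] (if (3 < (if false then 6 else 5)) then (let u = ((if false then (true && true) else (7 < 6)) && false) in (let v = (if (u && false) then 6 else (let w = u in 0)) in (if (if true then u else false) then ((\p.false) v) else true))) else false)
step 4: [if@0.1] (if (3 < 5) then (let u = ((if false then (true && true) else (7 < 6)) && false) in (let v = (if (u && false) then 6 else (let w = u in 0)) in (if (if true then u else false) then ((\p.false) v) else true))) else false)
step 5: [delta@0] (if true then (let u = ((if false then (true && true) else (7 < 6)) && false) in (let v = (if (u && false) then 6 else (let w = u in 0)) in (if (if true then u else false) then ((\p.false) v) else true))) else false)
step 6: [if@root] (let u = ((if false then (true && true) else (7 < 6)) && false) in (let v = (if (u && false) then 6 else (let w = u in 0)) in (if (if true then u else false) then ((\p.false) v) else true)))
step 7: [let@root] (let v = (if (((if false then (true && true) else (7 < 6)) && false) && false) then 6 else (let w = ((if false then (true && true) else (7 < 6)) && false) in 0)) in (if (if true then ((if false then (true && true) else (7 < 6)) && false) else false) then ((\p.false) v) else true))
step 8: [let@root] (if (if true then ((if false then (true && true) else (7 < 6)) && false) else false) then ((\p.false) (if (((if false then (true && true) else (7 < 6)) && false) && false) then 6 else (let w = ((if false then (true && true) else (7 < 6)) && false) in 0))) else true)
step 9: [if@0] (if ((if false then (true && true) else (7 < 6)) && false) then ((\p.false) (if (((if false then (true && true) else (7 < 6)) && false) && false) then 6 else (let w = ((if false then (true && true) else (7 < 6)) && false) in 0))) else true)
step 10: [if@0.0] (if ((7 < 6) && false) then ((\p.false) (if (((if false then (true && true) else (7 < 6)) && false) && false) then 6 else (let w = ((if false then (true && true) else (7 < 6)) && false) in 0))) else true)
step 11: [delta@0.0] (if (false && false) then ((\p.false) (if (((if false then (true && true) else (7 < 6)) && false) && false) then 6 else (let w = ((if false then (true && true) else (7 < 6)) && false) in 0))) else true)
step 12: [delta@0] (if false then ((\p.false) (if (((if false then (true && true) else (7 < 6)) && false) && false) then 6 else (let w = ((if false then (true && true) else (7 < 6)) && false) in 0))) else true)
step 13: [if@root] true

Answer: true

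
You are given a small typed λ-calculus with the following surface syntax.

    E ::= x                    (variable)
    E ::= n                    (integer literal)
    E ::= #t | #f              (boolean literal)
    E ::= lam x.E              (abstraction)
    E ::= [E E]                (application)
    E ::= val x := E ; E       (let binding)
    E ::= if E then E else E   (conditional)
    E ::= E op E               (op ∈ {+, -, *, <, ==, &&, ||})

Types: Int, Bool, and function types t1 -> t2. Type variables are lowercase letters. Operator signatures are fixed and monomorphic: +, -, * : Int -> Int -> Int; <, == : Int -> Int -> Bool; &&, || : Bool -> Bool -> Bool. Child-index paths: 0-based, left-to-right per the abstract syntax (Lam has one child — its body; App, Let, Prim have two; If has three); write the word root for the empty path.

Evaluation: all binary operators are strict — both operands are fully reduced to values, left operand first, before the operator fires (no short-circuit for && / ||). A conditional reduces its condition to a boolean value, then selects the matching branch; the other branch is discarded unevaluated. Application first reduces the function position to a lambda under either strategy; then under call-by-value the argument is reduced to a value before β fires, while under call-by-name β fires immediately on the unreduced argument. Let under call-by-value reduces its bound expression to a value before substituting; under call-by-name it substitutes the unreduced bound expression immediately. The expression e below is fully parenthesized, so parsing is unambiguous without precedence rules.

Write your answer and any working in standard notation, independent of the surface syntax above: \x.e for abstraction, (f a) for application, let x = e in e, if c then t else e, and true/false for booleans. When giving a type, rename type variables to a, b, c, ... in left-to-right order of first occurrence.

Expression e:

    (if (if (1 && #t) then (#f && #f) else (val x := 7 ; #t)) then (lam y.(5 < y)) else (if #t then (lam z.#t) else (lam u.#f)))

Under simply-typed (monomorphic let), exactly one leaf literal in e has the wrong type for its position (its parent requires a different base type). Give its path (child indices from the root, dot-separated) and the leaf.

Working:
  unify Int ~ Bool
  FAIL: mismatch Int ~ Bool

Answer: 0.0.0 : 1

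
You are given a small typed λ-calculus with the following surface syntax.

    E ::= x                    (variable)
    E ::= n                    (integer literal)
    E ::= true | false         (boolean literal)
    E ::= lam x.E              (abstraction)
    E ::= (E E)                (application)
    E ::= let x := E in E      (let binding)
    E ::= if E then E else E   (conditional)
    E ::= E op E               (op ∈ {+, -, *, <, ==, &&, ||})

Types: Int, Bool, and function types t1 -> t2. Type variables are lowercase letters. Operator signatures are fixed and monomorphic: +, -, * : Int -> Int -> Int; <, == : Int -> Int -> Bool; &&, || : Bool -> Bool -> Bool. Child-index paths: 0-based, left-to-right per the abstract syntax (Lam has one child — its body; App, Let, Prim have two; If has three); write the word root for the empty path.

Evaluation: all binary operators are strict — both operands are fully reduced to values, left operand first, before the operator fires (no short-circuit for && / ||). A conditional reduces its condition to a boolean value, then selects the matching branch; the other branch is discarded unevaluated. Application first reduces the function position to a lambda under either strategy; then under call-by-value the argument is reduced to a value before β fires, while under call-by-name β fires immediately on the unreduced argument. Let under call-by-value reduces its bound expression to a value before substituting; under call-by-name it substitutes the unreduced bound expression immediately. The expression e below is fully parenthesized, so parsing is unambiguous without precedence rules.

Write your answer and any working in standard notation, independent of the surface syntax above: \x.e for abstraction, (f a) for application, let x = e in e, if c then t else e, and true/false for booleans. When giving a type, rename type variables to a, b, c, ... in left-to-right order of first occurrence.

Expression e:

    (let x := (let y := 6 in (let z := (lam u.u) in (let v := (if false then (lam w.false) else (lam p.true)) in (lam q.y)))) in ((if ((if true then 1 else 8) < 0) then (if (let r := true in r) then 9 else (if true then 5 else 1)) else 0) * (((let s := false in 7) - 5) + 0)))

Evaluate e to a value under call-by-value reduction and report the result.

Trace:
step 0: (let x = (let y = 6 in (let z = (\u.u) in (let v = (if false then (\w.false) else (\p.true)) in (\q.y)))) in ((if ((if true then 1 else 8) < 0) then (if (let r = true in r) then 9 else (if true then 5 else 1)) else 0) * (((let s = false in 7) - 5) + 0)))
step 1: [let@0] (let x = (let z = (\u.u) in (let v = (if false then (\w.false) else (\p.true)) in (\q.6))) in ((if ((if true then 1 else 8) < 0) then (if (let r = true in r) then 9 else (if true then 5 else 1)) else 0) * (((let s = false in 7) - 5) + 0)))
step 2: [let@0] (let x = (let v = (if false then (\w.false) else (\p.true)) in (\q.6)) in ((if ((if true then 1 else 8) < 0) then (if (let r = true in r) then 9 else (if true then 5 else 1)) else 0) * (((let s = false in 7) - 5) + 0)))
step 3: [if@0.0] (let x = (let v = (\p.true) in (\q.6)) in ((if ((if true then 1 else 8) < 0) then (if (let r = true in r) then 9 else (if true then 5 else 1)) else 0) * (((let s = false in 7) - 5) + 0)))
step 4: [let@0] (let x = (\q.6) in ((if ((if true then 1 else 8) < 0) then (if (let r = true in r) then 9 else (if true then 5 else 1)) else 0) * (((let s = false in 7) - 5) + 0)))
step 5: [let@root] ((if ((if true then 1 else 8) < 0) then (if (let r = true in r) then 9 else (if true then 5 else 1)) else 0) * (((let s = false in 7) - 5) + 0))
step 6: [if@0.0.0] ((if (1 < 0) then (if (let r = true in r) then 9 else (if true then 5 else 1)) else 0) * (((let s = false in 7) - 5) + 0))
step 7: [delta@0.0] ((if false then (if (let r = true in r) then 9 else (if true then 5 else 1)) else 0) * (((let s = false in 7) - 5) + 0))
step 8: [if@0] (0 * (((let s = false in 7) - 5) + 0))
step 9: [let@1.0.0] (0 * ((7 - 5) + 0))
step 10: [delta@1.0] (0 * (2 + 0))
step 11: [delta@1] (0 * 2)
step 12: [delta@root] 0

Answer: 0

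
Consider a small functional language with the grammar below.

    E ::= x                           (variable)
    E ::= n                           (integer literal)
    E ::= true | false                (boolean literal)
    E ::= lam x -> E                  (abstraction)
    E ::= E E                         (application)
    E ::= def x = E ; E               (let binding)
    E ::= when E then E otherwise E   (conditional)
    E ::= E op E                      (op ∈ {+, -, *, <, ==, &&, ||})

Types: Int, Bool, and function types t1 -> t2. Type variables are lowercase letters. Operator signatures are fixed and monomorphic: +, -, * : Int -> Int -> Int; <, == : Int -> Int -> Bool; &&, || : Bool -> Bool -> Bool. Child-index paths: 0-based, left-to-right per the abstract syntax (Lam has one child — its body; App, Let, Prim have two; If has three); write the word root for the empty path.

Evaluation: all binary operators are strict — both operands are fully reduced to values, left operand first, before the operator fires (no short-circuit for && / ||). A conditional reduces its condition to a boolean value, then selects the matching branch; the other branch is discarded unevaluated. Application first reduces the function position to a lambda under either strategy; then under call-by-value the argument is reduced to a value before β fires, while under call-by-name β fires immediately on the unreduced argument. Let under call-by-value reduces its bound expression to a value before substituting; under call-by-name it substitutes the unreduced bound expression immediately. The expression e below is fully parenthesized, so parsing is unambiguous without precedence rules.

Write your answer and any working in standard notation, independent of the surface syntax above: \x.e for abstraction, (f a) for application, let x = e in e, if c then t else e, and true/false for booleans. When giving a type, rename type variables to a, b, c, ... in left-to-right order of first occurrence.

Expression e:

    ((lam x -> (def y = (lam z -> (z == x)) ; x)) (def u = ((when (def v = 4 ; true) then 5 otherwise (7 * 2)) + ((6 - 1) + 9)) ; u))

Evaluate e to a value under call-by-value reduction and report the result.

Answer: 19

Working:
step 0: ((\x.(let y = (\z.(z == x)) in x)) (let u = ((if (let v = 4 in true) then 5 else (7 * 2)) + ((6 - 1) + 9)) in u))
step 1: [let@1.0.0.0] ((\x.(let y = (\z.(z == x)) in x)) (let u = ((if true then 5 else (7 * 2)) + ((6 - 1) + 9)) in u))
step 2: [if@1.0.0] ((\x.(let y = (\z.(z == x)) in x)) (let u = (5 + ((6 - 1) + 9)) in u))
step 3: [delta@1.0.1.0] ((\x.(let y = (\z.(z == x)) in x)) (let u = (5 + (5 + 9)) in u))
step 4: [delta@1.0.1] ((\x.(let y = (\z.(z == x)) in x)) (let u = (5 + 14) in u))
step 5: [delta@1.0] ((\x.(let y = (\z.(z == x)) in x)) (let u = 19 in u))
step 6: [let@1] ((\x.(let y = (\z.(z == x)) in x)) 19)
step 7: [beta@root] (let y = (\z.(z == 19)) in 19)
step 8: [let@root] 19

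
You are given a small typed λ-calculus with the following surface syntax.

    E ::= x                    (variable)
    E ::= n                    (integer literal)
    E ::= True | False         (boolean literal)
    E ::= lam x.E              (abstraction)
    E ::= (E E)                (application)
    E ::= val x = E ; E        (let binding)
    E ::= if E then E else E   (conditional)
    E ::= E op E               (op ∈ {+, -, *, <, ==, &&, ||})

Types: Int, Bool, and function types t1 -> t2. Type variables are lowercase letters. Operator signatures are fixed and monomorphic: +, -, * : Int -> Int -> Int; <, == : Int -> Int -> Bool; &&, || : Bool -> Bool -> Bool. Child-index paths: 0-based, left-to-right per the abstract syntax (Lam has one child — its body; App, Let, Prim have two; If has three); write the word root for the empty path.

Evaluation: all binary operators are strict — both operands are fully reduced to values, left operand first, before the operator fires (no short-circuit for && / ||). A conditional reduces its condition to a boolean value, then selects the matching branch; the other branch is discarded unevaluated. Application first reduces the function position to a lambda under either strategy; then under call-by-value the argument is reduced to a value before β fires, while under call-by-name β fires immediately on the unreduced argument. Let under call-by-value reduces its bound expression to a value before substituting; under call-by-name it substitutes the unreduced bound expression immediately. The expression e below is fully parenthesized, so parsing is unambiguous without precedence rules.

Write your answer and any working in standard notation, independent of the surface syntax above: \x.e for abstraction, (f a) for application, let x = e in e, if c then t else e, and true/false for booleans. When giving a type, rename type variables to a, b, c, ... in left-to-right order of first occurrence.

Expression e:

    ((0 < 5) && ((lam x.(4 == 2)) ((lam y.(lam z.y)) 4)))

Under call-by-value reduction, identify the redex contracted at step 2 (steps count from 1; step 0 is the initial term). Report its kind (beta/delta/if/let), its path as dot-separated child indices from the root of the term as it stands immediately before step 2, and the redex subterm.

Derivation:
step 0: ((0 < 5) && ((\x.(4 == 2)) ((\y.(\z.y)) 4)))
step 1: [delta@0] (true && ((\x.(4 == 2)) ((\y.(\z.y)) 4)))
step 2: [beta@1.1] (true && ((\x.(4 == 2)) (\z.4)))

Answer: beta at 1.1 : ((\y.(\z.y)) 4)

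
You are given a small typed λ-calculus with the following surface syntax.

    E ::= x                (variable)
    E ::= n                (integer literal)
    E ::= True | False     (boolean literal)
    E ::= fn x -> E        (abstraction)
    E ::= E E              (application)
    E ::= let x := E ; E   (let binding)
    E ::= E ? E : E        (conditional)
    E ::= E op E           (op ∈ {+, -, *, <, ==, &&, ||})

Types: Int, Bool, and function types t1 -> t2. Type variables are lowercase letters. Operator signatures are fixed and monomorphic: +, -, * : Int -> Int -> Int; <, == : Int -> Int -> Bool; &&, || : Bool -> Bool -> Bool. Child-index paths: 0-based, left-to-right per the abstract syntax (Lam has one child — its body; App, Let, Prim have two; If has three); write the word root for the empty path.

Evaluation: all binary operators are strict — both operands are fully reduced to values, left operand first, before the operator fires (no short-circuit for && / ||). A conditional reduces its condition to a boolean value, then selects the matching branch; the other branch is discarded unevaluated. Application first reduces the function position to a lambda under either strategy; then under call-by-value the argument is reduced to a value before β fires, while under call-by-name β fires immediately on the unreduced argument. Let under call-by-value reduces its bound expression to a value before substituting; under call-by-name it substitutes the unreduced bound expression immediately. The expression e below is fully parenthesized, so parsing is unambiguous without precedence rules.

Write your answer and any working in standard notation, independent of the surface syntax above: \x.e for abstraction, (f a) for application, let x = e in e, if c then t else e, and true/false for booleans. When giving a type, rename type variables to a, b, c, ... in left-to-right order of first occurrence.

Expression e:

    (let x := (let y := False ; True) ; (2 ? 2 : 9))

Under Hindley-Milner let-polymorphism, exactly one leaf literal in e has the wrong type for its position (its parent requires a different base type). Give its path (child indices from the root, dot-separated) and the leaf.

Answer: 1.0 : 2

Working:
let y : Bool
let x : Bool
  unify Int ~ Bool
  FAIL: mismatch Int ~ Bool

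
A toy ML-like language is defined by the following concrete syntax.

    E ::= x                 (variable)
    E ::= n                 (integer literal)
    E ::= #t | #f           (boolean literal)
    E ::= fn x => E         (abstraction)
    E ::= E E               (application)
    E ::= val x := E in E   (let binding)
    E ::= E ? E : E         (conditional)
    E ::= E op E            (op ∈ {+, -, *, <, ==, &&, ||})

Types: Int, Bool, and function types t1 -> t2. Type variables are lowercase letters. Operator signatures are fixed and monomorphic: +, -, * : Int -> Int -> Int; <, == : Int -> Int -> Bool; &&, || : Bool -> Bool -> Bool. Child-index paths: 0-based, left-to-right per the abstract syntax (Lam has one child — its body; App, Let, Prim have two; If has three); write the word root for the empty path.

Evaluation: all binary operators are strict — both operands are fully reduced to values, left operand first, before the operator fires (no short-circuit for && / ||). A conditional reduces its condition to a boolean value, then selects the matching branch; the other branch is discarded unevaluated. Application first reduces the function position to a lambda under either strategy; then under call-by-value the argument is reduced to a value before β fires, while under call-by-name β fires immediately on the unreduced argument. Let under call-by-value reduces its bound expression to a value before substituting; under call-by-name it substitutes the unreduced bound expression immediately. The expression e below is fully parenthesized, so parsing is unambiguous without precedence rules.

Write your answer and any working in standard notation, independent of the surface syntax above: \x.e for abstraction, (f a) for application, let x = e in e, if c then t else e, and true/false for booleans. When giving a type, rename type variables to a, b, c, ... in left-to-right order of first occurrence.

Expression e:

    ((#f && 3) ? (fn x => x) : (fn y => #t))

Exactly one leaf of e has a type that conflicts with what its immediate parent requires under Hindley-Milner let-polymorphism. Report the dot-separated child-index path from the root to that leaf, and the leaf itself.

Answer: 0.1 : 3

Derivation:
  unify Bool ~ Bool
  unify Int ~ Bool
  FAIL: mismatch Int ~ Bool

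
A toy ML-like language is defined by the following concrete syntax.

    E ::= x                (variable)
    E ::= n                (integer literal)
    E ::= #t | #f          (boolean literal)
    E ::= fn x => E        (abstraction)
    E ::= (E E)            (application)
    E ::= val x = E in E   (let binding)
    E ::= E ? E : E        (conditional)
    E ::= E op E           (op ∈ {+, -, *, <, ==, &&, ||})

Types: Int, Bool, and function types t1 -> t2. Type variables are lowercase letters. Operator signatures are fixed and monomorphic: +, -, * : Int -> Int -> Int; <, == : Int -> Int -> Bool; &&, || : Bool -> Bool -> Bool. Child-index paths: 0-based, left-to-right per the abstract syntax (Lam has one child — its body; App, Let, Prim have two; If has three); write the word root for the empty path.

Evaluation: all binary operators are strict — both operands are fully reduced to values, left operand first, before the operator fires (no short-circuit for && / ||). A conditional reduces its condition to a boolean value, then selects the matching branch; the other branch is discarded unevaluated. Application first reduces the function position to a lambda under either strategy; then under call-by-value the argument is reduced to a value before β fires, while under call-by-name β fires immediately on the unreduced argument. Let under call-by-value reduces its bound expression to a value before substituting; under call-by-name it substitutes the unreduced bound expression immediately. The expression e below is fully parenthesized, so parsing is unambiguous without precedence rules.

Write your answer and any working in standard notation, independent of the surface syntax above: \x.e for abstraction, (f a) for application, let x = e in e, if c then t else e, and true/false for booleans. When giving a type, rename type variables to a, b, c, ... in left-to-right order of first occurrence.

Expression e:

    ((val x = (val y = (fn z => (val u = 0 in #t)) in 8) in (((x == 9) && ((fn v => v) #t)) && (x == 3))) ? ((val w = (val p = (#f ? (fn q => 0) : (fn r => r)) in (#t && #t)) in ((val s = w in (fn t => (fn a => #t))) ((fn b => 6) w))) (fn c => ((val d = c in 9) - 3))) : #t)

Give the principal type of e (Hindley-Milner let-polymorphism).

Answer: Bool

Working:
let u : Int
\z._ : a -> Bool
let y : forall. a -> Bool
let x : Int
x : Int
  unify Int ~ Int
  unify Int ~ Int
  unify Bool ~ Bool
v : b
\v._ : b -> b
  unify b -> b ~ Bool -> c
  unify b ~ Bool
  unify Bool ~ c
_ _ : Bool
  unify Bool ~ Bool
  unify Bool ~ Bool
x : Int
  unify Int ~ Int
  unify Int ~ Int
  unify Bool ~ Bool
  unify Bool ~ Bool
  unify Bool ~ Bool
\q._ : d -> Int
r : e
\r._ : e -> e
  unify d -> Int ~ e -> e
  unify d ~ e
  unify Int ~ e
let p : Int -> Int
  unify Bool ~ Bool
  unify Bool ~ Bool
let w : Bool
w : Bool
let s : Bool
\a._ : g -> Bool
\t._ : f -> g -> Bool
\b._ : h -> Int
w : Bool
  unify h -> Int ~ Bool -> i
  unify h ~ Bool
  unify Int ~ i
_ _ : Int
  unify f -> g -> Bool ~ Int -> j
  unify f ~ Int
  unify g -> Bool ~ j
_ _ : g -> Bool
c : k
let d : k
  unify Int ~ Int
  unify Int ~ Int
\c._ : k -> Int
  unify g -> Bool ~ (k -> Int) -> l
  unify g ~ k -> Int
  unify Bool ~ l
_ _ : Bool
  unify Bool ~ Bool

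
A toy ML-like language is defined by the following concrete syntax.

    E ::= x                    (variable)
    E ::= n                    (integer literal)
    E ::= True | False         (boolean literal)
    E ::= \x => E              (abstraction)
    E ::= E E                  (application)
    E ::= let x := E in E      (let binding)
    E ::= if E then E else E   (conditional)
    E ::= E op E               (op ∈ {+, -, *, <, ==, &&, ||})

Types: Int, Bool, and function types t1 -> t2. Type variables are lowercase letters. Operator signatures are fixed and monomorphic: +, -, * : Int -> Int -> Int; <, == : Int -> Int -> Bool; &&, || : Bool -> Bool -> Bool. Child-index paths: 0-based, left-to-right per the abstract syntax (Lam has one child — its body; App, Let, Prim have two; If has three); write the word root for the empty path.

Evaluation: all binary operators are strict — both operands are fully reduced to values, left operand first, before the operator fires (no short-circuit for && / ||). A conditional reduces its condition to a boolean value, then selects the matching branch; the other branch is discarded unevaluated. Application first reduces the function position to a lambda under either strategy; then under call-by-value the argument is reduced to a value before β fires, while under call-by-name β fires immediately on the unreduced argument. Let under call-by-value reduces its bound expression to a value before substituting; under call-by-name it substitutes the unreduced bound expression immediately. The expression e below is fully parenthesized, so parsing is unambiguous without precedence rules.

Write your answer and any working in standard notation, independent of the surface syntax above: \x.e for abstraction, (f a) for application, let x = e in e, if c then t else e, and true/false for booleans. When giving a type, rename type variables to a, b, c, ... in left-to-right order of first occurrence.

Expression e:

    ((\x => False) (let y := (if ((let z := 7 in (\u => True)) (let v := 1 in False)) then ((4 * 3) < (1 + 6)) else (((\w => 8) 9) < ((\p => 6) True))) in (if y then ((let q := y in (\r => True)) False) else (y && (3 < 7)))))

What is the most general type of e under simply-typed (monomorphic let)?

Answer: Bool

Derivation:
\x._ : a -> Bool
let z : Int
\u._ : b -> Bool
let v : Int
  unify b -> Bool ~ Bool -> c
  unify b ~ Bool
  unify Bool ~ c
_ _ : Bool
  unify Bool ~ Bool
  unify Int ~ Int
  unify Int ~ Int
  unify Int ~ Int
  unify Int ~ Int
  unify Int ~ Int
  unify Int ~ Int
\w._ : d -> Int
  unify d -> Int ~ Int -> e
  unify d ~ Int
  unify Int ~ e
_ _ : Int
  unify Int ~ Int
\p._ : f -> Int
  unify f -> Int ~ Bool -> g
  unify f ~ Bool
  unify Int ~ g
_ _ : Int
  unify Int ~ Int
  unify Bool ~ Bool
let y : Bool
y : Bool
  unify Bool ~ Bool
y : Bool
let q : Bool
\r._ : h -> Bool
  unify h -> Bool ~ Bool -> i
  unify h ~ Bool
  unify Bool ~ i
_ _ : Bool
y : Bool
  unify Bool ~ Bool
  unify Int ~ Int
  unify Int ~ Int
  unify Bool ~ Bool
  unify Bool ~ Bool
  unify a -> Bool ~ Bool -> j
  unify a ~ Bool
  unify Bool ~ j
_ _ : Bool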